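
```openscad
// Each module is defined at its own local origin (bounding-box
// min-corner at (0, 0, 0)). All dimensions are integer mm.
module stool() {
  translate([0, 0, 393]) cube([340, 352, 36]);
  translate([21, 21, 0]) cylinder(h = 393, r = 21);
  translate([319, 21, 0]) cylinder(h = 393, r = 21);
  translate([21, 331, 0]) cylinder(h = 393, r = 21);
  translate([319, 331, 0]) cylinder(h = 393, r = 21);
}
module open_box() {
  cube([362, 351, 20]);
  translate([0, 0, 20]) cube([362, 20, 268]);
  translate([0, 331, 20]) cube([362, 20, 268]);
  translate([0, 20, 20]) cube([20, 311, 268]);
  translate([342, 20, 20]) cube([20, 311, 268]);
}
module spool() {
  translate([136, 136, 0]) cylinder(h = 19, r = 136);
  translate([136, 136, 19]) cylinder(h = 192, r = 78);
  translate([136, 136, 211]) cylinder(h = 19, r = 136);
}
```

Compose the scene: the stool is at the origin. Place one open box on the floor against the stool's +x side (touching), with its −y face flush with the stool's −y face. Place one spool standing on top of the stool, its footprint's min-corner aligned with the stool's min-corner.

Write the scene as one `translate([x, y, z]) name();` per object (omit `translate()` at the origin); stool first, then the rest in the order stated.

stool();
translate([340, 0, 0]) open_box();
translate([0, 0, 429]) spool();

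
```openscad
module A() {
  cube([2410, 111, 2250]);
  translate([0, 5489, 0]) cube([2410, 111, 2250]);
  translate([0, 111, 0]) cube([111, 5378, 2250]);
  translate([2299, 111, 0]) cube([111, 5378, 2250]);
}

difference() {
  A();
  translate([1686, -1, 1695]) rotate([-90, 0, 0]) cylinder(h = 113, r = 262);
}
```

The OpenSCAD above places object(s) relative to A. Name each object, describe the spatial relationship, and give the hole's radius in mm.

A is a house frame. The house frame has a circular hole through its front wall. The hole's radius is 262 mm.

The subtracted cylinder has r = 262 mm.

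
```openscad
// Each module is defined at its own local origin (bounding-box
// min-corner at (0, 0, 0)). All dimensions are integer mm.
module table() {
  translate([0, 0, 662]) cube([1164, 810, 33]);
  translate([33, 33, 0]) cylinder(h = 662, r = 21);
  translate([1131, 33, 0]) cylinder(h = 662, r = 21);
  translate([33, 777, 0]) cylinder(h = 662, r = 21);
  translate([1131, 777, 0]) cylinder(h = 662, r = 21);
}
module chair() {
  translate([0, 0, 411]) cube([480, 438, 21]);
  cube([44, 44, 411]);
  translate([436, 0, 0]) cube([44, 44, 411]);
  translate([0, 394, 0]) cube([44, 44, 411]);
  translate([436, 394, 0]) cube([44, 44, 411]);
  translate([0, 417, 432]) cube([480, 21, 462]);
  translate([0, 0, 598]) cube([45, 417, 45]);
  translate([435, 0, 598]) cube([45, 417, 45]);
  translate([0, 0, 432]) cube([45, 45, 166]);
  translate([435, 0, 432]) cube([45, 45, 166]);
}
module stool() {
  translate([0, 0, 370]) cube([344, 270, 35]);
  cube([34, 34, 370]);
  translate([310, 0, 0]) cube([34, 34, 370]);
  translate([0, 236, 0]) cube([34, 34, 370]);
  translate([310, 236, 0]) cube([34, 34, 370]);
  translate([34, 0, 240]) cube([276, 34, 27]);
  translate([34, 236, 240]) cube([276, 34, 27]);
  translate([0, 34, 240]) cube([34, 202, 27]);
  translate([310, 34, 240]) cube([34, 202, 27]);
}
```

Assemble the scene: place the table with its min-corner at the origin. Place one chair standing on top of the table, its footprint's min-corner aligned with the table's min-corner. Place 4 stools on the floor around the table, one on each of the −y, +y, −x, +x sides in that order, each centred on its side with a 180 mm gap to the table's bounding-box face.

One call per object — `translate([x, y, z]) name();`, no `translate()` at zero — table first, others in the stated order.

table();
translate([0, 0, 695]) chair();
translate([410, -450, 0]) stool();
translate([410, 990, 0]) stool();
translate([-524, 270, 0]) stool();
translate([1344, 270, 0]) stool();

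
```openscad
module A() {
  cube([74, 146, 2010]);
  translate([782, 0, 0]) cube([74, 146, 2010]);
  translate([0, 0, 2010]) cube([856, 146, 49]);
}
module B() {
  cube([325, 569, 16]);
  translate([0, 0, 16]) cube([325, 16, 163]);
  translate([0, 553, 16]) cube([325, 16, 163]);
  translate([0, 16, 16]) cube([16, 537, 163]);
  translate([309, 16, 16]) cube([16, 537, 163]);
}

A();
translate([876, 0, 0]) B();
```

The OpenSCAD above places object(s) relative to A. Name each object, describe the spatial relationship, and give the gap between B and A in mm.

The open box's nearest face is 20 mm from the door frame's +x face.

A is a door frame. B is an open box. The open box is on the floor beside the door frame on its +x side. The gap between the open box and the door frame is 20 mm.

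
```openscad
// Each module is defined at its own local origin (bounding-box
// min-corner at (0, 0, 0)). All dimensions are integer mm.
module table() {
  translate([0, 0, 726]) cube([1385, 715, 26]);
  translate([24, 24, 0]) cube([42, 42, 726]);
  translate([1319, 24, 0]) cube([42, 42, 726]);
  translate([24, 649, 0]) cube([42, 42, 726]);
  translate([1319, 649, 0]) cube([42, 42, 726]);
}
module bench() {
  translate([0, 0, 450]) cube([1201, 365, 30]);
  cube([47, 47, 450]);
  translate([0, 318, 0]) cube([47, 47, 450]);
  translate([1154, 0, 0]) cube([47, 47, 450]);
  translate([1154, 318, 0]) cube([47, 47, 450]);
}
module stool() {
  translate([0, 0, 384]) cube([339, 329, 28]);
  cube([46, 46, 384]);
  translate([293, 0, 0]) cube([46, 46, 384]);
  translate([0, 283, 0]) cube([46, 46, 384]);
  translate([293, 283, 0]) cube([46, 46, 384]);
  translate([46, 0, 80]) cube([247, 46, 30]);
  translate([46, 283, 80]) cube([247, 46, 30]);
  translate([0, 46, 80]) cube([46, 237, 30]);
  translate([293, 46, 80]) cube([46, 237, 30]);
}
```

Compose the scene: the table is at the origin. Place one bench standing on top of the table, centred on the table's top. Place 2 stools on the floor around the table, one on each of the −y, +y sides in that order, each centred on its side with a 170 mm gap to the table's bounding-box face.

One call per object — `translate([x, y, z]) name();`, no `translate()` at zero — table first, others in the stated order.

table();
translate([92, 175, 752]) bench();
translate([523, -499, 0]) stool();
translate([523, 885, 0]) stool();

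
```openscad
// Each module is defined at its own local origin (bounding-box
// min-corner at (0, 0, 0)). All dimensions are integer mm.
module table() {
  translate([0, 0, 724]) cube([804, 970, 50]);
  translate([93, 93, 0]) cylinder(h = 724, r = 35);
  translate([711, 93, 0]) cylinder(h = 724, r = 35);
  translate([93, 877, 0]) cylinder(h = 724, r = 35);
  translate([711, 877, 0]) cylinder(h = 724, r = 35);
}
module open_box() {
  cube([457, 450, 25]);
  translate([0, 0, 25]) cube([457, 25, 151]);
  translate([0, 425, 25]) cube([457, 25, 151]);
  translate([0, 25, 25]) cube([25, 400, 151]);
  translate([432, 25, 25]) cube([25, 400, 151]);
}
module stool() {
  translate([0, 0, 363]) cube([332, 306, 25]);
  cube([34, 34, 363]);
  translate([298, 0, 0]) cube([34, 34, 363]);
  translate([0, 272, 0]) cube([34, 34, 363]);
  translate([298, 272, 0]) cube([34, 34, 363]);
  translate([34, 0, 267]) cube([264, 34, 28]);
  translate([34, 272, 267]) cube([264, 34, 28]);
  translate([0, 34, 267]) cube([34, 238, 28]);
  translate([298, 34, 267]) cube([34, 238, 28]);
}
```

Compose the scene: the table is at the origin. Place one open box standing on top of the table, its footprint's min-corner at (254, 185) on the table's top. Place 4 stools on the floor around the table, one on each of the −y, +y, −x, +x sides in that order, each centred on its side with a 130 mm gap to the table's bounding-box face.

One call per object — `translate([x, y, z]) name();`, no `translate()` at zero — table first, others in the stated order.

table();
translate([254, 185, 774]) open_box();
translate([236, -436, 0]) stool();
translate([236, 1100, 0]) stool();
translate([-462, 332, 0]) stool();
translate([934, 332, 0]) stool();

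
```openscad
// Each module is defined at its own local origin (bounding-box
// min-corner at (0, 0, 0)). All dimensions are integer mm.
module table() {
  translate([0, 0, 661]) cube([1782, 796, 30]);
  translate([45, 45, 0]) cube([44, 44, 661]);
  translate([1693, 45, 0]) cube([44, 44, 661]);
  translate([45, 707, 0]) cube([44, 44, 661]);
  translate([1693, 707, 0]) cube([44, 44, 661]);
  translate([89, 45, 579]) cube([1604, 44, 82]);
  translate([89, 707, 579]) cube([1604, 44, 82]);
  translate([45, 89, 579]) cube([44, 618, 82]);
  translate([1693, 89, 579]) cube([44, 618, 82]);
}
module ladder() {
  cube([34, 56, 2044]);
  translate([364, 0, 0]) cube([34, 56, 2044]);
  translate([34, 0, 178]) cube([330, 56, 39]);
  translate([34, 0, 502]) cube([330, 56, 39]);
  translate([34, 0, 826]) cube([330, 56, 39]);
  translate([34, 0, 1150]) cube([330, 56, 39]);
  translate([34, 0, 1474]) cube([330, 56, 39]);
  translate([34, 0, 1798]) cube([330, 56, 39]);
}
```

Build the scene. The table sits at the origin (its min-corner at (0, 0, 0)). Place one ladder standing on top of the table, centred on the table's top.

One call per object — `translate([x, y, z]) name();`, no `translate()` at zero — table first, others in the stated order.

table();
translate([692, 370, 691]) ladder();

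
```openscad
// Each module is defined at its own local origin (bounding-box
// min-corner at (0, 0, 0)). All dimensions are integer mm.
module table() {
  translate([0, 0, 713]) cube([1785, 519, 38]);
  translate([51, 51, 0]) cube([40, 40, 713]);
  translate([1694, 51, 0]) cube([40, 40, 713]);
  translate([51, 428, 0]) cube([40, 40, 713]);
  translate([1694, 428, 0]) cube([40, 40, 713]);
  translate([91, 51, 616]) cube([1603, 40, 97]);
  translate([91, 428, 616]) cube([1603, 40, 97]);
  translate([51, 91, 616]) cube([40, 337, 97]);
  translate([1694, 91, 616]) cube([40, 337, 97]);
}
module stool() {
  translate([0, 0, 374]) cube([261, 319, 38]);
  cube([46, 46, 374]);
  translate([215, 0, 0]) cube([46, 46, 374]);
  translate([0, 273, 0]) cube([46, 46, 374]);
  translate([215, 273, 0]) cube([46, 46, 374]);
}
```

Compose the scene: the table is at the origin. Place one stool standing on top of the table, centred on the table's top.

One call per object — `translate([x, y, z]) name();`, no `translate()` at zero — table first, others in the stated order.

table();
translate([762, 100, 751]) stool();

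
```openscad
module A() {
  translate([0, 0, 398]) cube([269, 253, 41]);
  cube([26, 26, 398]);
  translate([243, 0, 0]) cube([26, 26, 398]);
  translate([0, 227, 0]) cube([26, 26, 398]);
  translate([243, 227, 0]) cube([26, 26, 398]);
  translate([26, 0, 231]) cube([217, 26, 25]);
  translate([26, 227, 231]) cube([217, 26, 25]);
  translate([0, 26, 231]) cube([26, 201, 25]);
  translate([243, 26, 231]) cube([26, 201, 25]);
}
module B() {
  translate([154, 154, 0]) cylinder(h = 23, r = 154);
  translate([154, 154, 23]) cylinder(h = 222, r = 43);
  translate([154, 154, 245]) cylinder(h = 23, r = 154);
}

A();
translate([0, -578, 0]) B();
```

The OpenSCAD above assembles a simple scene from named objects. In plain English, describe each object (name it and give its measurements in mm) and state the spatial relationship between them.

A is a four-legged stool. The seat is a 269×253×41 mm slab whose top surface is at z = 439 mm; four square legs, each 26×26 mm in cross-section, run from the floor (z = 0) to the underside of the seat, each flush with a corner of the seat. Four stretchers, 26 mm wide and 25 mm tall, connect adjacent legs with their undersides at z = 231 mm, each running between the inner faces of the legs it joins and aligned with the legs' outer faces on the other axis.

B is a spool: two coaxial disc flanges of radius 154 mm and thickness 23 mm, joined by a core cylinder of radius 43 mm and height 222 mm. The lower flange rests on z = 0 and the three cylinders share a vertical axis.

The spool is on the floor beside the stool on its −y side.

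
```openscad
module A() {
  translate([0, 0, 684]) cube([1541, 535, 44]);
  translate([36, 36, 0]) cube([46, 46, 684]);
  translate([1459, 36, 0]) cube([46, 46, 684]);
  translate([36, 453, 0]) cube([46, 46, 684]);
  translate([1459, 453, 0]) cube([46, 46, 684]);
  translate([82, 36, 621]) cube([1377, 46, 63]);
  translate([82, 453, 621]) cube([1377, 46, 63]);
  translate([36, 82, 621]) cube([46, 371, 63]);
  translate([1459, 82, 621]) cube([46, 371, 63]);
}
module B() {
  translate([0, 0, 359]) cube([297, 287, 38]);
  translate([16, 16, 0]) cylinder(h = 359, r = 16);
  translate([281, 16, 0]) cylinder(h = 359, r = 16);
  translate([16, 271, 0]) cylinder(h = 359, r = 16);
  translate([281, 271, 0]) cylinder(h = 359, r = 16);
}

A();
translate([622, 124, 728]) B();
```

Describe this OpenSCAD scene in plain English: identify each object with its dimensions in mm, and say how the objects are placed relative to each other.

A is a table: top 1541 mm (x) × 535 mm (y), 44 mm thick, upper face at z = 728 mm, on four 46×46 mm square legs, each inset 36 mm from the nearest pair of top edges, running from z = 0 to the bottom of the top. Four apron rails, 46 mm thick and 63 mm tall, run between adjacent legs with their top edges flush with the underside of the top and their outer faces flush with the legs' outer faces.

B is a simple wooden stool: a rectangular seat 297 mm (x) by 287 mm (y), 38 mm thick, top face at z = 397 mm, on four round legs, each 32 mm in diameter. The legs rest on z = 0, each leg's axis is inset half a diameter from the nearest pair of seat edges (so the leg's bounding box is flush with the corner).

The stool is on top of the table, centred.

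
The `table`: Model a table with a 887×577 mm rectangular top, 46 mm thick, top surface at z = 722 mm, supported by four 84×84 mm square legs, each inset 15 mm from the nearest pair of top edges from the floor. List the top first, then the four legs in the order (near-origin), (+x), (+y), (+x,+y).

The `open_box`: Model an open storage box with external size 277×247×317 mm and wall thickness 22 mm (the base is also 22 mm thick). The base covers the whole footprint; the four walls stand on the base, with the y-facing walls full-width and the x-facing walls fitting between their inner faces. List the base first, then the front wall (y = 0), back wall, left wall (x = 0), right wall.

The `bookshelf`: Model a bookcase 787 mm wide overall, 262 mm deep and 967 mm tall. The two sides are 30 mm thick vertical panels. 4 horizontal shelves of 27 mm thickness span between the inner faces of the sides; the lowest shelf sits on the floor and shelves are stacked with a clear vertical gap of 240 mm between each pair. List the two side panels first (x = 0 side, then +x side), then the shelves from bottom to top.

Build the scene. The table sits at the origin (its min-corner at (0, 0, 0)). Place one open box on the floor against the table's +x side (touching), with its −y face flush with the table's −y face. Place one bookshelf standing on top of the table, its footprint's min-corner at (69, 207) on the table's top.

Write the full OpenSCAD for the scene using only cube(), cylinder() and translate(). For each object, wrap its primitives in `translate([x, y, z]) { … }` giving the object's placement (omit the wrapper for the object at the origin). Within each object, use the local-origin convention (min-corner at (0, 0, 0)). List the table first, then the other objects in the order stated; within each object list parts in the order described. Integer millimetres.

translate([0, 0, 676]) cube([887, 577, 46]);
translate([15, 15, 0]) cube([84, 84, 676]);
translate([788, 15, 0]) cube([84, 84, 676]);
translate([15, 478, 0]) cube([84, 84, 676]);
translate([788, 478, 0]) cube([84, 84, 676]);
translate([887, 0, 0]) {
  cube([277, 247, 22]);
  translate([0, 0, 22]) cube([277, 22, 295]);
  translate([0, 225, 22]) cube([277, 22, 295]);
  translate([0, 22, 22]) cube([22, 203, 295]);
  translate([255, 22, 22]) cube([22, 203, 295]);
}
translate([69, 207, 722]) {
  cube([30, 262, 967]);
  translate([757, 0, 0]) cube([30, 262, 967]);
  translate([30, 0, 0]) cube([727, 262, 27]);
  translate([30, 0, 267]) cube([727, 262, 27]);
  translate([30, 0, 534]) cube([727, 262, 27]);
  translate([30, 0, 801]) cube([727, 262, 27]);
}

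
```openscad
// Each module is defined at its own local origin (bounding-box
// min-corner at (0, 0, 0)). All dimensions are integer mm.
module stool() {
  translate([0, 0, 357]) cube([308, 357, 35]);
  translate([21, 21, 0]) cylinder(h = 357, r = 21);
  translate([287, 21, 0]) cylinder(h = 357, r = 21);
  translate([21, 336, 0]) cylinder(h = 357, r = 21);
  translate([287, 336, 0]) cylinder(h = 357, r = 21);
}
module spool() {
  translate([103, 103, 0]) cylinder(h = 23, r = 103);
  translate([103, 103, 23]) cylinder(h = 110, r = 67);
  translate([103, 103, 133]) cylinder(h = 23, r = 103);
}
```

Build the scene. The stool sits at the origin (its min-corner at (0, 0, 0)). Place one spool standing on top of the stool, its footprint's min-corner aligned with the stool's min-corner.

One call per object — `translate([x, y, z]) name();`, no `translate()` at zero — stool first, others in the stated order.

stool();
translate([0, 0, 392]) spool();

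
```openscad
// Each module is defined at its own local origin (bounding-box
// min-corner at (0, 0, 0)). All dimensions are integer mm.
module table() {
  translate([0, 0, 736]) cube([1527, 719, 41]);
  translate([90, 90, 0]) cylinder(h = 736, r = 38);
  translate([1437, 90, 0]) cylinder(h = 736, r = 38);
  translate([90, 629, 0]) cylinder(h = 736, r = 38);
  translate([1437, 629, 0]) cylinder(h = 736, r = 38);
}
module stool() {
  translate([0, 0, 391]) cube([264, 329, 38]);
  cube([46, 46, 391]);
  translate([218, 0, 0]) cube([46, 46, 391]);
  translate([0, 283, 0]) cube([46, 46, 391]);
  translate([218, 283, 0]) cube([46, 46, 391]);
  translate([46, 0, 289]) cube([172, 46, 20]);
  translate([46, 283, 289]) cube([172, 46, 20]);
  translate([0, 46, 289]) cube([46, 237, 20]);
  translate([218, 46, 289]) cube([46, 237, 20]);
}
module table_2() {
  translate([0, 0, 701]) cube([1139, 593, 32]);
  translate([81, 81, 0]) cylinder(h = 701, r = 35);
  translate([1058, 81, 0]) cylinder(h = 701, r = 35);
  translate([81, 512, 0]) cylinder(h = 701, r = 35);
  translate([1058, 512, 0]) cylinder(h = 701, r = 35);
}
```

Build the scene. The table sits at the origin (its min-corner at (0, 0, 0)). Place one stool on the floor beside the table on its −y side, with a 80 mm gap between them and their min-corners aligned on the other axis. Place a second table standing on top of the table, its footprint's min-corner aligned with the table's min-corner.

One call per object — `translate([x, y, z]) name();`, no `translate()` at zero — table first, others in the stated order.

table();
translate([0, -409, 0]) stool();
translate([0, 0, 777]) table_2();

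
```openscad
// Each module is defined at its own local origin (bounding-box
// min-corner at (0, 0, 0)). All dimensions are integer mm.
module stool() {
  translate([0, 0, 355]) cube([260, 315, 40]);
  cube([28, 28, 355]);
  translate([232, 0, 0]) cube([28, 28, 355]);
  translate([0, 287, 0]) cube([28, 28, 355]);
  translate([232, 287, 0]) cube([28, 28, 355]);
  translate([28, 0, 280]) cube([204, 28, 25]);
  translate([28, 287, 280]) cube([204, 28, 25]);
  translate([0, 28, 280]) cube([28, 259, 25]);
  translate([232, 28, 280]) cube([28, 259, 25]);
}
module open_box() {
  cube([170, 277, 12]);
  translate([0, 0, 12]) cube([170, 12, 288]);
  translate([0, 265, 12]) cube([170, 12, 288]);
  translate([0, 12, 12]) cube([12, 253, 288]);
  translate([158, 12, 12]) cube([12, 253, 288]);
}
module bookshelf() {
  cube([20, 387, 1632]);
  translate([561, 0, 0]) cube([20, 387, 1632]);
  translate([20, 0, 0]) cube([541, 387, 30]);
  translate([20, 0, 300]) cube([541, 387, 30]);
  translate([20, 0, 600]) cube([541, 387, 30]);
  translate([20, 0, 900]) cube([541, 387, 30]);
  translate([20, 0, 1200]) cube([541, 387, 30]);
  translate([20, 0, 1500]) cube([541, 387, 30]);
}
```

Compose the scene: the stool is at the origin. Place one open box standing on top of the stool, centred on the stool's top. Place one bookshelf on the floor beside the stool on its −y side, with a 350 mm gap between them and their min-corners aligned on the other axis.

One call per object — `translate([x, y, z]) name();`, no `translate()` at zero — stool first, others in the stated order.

stool();
translate([45, 19, 395]) open_box();
translate([0, -737, 0]) bookshelf();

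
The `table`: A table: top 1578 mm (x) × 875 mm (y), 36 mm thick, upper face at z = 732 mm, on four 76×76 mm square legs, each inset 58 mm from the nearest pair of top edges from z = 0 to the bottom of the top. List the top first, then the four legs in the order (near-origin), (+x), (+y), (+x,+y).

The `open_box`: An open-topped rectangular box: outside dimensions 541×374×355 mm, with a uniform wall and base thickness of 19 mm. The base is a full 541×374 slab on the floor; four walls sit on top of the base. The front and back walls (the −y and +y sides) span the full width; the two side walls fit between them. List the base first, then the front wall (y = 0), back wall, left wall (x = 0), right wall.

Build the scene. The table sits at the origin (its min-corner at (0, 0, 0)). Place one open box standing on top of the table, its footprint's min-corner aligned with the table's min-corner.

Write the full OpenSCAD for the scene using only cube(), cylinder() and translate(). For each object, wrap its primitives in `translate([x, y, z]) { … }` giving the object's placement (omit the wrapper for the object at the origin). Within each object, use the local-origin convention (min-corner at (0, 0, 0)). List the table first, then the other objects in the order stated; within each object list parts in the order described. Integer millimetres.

translate([0, 0, 696]) cube([1578, 875, 36]);
translate([58, 58, 0]) cube([76, 76, 696]);
translate([1444, 58, 0]) cube([76, 76, 696]);
translate([58, 741, 0]) cube([76, 76, 696]);
translate([1444, 741, 0]) cube([76, 76, 696]);
translate([0, 0, 732]) {
  cube([541, 374, 19]);
  translate([0, 0, 19]) cube([541, 19, 336]);
  translate([0, 355, 19]) cube([541, 19, 336]);
  translate([0, 19, 19]) cube([19, 336, 336]);
  translate([522, 19, 19]) cube([19, 336, 336]);
}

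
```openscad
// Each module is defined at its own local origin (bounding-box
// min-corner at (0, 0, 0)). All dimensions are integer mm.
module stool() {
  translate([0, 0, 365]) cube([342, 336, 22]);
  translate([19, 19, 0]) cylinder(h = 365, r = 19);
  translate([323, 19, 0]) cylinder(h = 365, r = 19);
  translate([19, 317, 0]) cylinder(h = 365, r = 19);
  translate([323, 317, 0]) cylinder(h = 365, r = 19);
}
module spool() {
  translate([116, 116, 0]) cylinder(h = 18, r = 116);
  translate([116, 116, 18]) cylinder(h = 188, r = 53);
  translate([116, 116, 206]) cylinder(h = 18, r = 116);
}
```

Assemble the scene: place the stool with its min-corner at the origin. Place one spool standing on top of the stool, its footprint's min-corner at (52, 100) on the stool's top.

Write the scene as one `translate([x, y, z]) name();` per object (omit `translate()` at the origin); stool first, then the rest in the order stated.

stool();
translate([52, 100, 387]) spool();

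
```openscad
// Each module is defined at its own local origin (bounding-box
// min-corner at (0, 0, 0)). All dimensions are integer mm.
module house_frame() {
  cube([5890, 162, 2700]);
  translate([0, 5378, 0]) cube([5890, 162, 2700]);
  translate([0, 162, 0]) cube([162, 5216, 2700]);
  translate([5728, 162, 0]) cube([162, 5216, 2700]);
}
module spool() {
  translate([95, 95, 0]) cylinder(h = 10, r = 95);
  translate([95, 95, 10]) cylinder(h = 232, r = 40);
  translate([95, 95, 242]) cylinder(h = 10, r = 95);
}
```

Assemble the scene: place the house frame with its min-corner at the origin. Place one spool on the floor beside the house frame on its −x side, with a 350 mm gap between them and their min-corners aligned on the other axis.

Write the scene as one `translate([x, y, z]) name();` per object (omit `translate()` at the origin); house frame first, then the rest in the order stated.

house_frame();
translate([-540, 0, 0]) spool();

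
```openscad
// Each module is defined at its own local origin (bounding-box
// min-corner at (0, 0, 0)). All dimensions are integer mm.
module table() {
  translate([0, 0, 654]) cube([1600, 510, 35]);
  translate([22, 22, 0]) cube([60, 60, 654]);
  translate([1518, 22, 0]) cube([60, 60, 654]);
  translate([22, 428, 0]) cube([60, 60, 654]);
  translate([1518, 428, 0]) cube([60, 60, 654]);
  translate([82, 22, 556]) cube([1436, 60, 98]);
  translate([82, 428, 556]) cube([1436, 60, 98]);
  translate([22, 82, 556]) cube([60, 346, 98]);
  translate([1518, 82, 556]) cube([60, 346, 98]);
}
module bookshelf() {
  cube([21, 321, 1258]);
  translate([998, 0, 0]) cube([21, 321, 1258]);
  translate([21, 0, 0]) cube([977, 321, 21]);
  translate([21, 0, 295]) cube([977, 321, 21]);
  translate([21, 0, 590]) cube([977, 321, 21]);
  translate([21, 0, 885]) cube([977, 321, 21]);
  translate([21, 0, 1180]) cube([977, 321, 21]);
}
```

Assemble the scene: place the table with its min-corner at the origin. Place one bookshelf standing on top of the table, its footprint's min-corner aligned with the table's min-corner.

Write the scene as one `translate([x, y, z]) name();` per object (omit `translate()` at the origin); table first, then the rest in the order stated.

table();
translate([0, 0, 689]) bookshelf();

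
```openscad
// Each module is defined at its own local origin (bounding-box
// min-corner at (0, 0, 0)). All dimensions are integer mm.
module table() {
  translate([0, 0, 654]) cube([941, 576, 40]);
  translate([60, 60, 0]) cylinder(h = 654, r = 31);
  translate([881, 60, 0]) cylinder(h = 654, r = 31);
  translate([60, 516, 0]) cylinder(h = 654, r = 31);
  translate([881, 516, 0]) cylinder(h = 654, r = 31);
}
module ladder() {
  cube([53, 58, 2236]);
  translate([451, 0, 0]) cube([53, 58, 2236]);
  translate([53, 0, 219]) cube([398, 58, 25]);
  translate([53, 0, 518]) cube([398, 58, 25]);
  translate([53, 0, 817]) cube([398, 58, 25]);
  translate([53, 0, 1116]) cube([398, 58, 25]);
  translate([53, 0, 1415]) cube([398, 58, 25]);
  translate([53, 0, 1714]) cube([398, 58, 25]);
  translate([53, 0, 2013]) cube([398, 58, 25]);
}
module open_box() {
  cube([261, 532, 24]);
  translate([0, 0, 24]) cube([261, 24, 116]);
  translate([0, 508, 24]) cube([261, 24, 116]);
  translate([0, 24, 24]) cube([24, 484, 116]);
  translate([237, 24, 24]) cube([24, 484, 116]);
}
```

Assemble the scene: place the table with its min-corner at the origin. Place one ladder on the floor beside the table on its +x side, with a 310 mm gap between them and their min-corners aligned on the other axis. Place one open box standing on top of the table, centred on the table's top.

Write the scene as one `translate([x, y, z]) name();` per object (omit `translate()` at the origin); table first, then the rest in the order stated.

table();
translate([1251, 0, 0]) ladder();
translate([340, 22, 694]) open_box();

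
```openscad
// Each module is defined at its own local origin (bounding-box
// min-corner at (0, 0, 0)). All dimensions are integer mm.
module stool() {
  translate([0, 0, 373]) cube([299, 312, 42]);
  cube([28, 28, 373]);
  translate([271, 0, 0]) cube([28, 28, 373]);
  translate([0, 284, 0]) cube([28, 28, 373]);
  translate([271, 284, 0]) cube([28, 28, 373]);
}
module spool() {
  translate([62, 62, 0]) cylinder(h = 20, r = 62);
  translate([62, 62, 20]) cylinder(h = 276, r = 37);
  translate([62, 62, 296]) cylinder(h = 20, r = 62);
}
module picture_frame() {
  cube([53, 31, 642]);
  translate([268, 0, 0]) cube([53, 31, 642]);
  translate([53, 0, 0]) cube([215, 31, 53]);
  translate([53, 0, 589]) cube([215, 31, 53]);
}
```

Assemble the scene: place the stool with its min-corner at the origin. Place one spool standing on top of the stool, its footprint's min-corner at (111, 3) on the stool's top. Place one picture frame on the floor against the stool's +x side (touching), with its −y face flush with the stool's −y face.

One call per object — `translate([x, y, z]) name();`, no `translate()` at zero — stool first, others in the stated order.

stool();
translate([111, 3, 415]) spool();
translate([299, 0, 0]) picture_frame();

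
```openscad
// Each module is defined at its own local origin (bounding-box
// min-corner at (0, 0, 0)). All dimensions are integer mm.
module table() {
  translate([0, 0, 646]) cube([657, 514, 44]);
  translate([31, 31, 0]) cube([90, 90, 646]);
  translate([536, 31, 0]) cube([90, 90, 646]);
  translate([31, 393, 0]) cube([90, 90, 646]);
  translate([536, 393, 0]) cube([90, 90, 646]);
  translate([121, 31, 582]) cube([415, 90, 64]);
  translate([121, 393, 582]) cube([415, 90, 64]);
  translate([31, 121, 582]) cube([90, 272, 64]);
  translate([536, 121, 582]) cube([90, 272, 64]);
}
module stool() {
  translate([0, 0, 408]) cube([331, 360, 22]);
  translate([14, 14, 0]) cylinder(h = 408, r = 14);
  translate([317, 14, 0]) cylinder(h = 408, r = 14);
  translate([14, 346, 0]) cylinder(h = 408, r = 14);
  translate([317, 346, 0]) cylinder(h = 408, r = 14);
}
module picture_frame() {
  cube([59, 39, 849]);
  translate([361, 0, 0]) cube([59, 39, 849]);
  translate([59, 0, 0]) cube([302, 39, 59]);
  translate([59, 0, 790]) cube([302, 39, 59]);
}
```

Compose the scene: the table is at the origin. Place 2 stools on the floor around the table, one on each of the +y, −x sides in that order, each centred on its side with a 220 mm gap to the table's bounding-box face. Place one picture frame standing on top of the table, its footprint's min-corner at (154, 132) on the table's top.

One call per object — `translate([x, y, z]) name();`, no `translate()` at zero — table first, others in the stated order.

table();
translate([163, 734, 0]) stool();
translate([-551, 77, 0]) stool();
translate([154, 132, 690]) picture_frame();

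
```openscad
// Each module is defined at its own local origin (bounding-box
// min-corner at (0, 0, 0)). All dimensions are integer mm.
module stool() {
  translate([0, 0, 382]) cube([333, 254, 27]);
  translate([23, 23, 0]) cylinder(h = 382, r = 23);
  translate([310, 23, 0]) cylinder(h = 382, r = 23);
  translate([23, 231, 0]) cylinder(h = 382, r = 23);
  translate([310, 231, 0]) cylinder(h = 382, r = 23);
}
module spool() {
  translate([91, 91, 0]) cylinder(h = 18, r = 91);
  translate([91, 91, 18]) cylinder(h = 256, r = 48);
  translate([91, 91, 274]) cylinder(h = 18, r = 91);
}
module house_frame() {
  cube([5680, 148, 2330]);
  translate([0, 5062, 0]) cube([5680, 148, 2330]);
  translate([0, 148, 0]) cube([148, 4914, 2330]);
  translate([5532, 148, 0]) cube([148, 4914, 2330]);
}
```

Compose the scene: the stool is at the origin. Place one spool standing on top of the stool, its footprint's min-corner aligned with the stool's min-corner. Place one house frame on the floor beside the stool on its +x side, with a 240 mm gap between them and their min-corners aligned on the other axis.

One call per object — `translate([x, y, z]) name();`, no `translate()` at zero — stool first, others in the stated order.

stool();
translate([0, 0, 409]) spool();
translate([573, 0, 0]) house_frame();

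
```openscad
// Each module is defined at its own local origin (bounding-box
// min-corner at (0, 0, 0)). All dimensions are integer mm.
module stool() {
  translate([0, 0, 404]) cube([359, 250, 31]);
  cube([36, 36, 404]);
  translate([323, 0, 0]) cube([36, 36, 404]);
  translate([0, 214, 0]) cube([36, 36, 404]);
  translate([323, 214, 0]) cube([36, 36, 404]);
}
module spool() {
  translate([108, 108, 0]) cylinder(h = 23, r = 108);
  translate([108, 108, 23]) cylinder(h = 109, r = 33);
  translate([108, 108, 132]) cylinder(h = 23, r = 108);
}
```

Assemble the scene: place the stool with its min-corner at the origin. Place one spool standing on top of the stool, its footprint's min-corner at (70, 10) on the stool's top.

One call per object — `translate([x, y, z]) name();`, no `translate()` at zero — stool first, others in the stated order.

stool();
translate([70, 10, 435]) spool();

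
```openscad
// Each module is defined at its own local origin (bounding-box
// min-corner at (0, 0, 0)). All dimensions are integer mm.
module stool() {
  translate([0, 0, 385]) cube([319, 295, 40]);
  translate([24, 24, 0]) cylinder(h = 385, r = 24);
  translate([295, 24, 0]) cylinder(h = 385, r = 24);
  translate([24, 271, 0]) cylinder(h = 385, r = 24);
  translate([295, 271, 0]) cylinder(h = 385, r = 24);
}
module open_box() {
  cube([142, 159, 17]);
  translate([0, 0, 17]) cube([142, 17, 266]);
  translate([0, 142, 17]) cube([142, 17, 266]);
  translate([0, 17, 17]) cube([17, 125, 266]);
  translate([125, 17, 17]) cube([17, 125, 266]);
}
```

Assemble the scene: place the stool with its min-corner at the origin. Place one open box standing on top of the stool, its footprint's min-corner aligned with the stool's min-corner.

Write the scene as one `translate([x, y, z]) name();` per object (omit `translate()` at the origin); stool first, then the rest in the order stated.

stool();
translate([0, 0, 425]) open_box();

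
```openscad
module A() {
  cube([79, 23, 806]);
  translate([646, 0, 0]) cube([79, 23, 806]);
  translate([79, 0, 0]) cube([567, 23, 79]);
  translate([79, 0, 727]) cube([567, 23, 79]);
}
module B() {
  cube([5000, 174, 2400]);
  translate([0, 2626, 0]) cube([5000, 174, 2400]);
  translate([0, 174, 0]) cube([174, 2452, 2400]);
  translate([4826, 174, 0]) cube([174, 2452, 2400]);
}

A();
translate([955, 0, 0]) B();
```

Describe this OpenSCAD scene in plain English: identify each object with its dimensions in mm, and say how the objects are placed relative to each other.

A is a picture frame with a 567×648 mm rectangular opening (x by z) and a uniform 79 mm border on every side. Frame depth is 23 mm along y. It is built from two vertical stiles running the full outside height and two horizontal rails spanning the gap between the stiles.

B is a box-shaped house frame (walls only): outside footprint 5000×2800 mm, wall height 2400 mm, wall thickness 174 mm. The two y-facing walls run the full x-width; the two x-facing walls fit between the inner faces of the y-facing walls.

The house frame is on the floor beside the picture frame on its +x side.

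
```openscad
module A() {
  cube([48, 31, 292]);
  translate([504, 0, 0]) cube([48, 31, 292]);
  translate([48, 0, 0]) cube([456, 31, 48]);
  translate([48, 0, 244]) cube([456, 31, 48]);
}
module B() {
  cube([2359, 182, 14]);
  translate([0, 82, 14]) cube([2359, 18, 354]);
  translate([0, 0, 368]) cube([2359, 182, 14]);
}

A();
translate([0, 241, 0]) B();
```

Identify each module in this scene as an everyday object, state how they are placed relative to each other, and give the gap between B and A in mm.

A is a picture frame. B is an I-beam. The I-beam is on the floor beside the picture frame on its +y side. The gap between the I-beam and the picture frame is 210 mm.

The I-beam's nearest face is 210 mm from the picture frame's +y face.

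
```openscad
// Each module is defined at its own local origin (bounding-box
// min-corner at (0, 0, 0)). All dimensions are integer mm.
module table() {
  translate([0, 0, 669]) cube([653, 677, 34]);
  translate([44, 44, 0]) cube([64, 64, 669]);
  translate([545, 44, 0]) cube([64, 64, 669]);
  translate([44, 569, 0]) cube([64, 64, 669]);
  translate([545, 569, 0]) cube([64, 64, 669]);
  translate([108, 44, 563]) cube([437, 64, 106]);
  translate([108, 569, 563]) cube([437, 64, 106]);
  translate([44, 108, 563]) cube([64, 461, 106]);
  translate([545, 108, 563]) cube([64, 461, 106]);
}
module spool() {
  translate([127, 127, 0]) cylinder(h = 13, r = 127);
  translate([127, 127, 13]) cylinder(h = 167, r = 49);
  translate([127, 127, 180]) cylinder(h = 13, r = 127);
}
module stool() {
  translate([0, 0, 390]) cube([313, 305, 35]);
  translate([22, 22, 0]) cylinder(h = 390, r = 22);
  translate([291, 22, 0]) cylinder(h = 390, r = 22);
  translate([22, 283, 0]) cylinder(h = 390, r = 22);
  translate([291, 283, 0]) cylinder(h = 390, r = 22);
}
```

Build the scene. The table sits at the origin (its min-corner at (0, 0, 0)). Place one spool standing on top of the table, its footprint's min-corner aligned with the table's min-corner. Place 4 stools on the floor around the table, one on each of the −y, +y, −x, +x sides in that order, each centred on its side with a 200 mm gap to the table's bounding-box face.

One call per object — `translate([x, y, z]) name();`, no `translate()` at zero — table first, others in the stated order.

table();
translate([0, 0, 703]) spool();
translate([170, -505, 0]) stool();
translate([170, 877, 0]) stool();
translate([-513, 186, 0]) stool();
translate([853, 186, 0]) stool();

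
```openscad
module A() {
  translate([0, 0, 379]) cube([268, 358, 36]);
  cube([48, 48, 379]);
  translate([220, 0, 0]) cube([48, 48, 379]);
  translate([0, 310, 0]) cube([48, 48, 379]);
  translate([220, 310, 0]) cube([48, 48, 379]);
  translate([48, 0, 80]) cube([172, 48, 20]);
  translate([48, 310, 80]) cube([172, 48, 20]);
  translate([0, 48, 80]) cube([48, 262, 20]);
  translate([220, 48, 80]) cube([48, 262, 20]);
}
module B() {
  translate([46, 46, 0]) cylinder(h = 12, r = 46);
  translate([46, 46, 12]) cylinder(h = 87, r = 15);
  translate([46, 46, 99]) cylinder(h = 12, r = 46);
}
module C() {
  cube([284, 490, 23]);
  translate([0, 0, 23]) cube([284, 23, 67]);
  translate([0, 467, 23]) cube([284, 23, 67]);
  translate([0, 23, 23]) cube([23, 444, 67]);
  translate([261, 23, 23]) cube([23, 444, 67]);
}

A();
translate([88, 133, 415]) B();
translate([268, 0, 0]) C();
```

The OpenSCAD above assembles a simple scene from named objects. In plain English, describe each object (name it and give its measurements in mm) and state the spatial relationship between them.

A is a four-legged stool. The seat is 268×358 mm, 36 mm thick, top at z = 415 mm. It stands on four square legs, each 48×48 mm in cross-section, from z = 0 to the seat underside, each flush with a corner of the seat. Four stretchers, 48 mm wide and 20 mm tall, connect adjacent legs with their undersides at z = 80 mm, each running between the inner faces of the legs it joins and aligned with the legs' outer faces on the other axis.

B is a spool: two coaxial disc flanges of radius 46 mm and thickness 12 mm, joined by a core cylinder of radius 15 mm and height 87 mm. The lower flange rests on z = 0 and the three cylinders share a vertical axis.

C is an open storage box with external size 284×490×90 mm and wall thickness 23 mm (the base is also 23 mm thick). The base covers the whole footprint; the four walls stand on the base, with the y-facing walls full-width and the x-facing walls fitting between their inner faces.

The spool is on top of the stool, centred. The open box is against the stool's +x side, with their −y faces flush.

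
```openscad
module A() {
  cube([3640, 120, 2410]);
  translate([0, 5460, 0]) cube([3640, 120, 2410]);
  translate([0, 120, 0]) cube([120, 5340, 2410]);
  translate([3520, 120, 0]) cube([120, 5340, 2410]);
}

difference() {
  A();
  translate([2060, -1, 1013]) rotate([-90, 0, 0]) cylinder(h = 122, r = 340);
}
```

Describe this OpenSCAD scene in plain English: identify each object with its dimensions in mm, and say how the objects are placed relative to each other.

A is a box-shaped house frame (walls only): outside footprint 3640×5580 mm, wall height 2410 mm, wall thickness 120 mm. The two y-facing walls run the full x-width; the two x-facing walls fit between the inner faces of the y-facing walls.

The house frame has a circular hole of radius 340 mm through its front wall, centred at (x = 2060, z = 1013).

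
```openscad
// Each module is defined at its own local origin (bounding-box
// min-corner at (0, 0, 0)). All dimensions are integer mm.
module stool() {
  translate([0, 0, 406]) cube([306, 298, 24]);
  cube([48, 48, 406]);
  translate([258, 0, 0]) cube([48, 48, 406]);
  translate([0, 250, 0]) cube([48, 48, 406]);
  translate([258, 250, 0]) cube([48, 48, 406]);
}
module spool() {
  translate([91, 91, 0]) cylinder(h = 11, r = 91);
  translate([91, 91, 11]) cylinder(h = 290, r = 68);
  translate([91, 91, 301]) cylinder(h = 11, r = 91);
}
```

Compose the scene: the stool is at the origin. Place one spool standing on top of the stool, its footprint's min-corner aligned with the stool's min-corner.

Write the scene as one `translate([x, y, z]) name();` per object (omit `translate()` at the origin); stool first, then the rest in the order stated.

stool();
translate([0, 0, 430]) spool();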